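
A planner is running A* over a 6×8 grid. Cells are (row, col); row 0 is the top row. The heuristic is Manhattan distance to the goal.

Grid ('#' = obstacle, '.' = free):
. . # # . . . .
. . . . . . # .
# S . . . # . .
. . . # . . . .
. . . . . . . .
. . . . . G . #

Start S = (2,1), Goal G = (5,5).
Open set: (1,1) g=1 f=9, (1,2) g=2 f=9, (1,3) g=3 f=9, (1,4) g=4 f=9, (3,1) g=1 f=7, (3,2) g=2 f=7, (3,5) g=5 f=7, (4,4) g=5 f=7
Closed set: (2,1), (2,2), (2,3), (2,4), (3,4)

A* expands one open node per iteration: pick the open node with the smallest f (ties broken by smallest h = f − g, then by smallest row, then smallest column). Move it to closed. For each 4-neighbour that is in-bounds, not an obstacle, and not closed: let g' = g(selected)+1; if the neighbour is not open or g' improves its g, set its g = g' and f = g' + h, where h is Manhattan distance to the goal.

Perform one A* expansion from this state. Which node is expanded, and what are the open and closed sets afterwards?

expanded=(3,5); open=[(1,1) g=1 f=9, (1,2) g=2 f=9, (1,3) g=3 f=9, (1,4) g=4 f=9, (3,1) g=1 f=7, (3,2) g=2 f=7, (3,6) g=6 f=9, (4,4) g=5 f=7, (4,5) g=6 f=7]; closed=[(2,1), (2,2), (2,3), (2,4), (3,4), (3,5)]

step 1: expand (3,5) (f=7, h=2) → closed; open now [(1,1) g=1 f=9, (1,2) g=2 f=9, (1,3) g=3 f=9, (1,4) g=4 f=9, (3,1) g=1 f=7, (3,2) g=2 f=7, (3,6) g=6 f=9, (4,4) g=5 f=7, (4,5) g=6 f=7]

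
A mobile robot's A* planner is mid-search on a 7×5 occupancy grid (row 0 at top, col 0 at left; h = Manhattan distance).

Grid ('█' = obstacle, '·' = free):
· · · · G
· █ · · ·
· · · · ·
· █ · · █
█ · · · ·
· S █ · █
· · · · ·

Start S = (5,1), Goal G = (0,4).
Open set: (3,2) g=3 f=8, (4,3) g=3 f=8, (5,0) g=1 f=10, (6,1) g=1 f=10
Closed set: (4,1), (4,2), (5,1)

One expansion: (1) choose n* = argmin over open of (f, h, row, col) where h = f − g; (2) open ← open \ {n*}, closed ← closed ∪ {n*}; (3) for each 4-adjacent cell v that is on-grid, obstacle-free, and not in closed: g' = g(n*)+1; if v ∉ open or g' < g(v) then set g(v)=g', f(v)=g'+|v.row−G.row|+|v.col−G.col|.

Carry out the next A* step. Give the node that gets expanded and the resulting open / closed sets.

expanded=(3,2); open=[(2,2) g=4 f=8, (3,3) g=4 f=8, (4,3) g=3 f=8, (5,0) g=1 f=10, (6,1) g=1 f=10]; closed=[(3,2), (4,1), (4,2), (5,1)]

step 1: expand (3,2) (f=8, h=5) → closed; open now [(2,2) g=4 f=8, (3,3) g=4 f=8, (4,3) g=3 f=8, (5,0) g=1 f=10, (6,1) g=1 f=10]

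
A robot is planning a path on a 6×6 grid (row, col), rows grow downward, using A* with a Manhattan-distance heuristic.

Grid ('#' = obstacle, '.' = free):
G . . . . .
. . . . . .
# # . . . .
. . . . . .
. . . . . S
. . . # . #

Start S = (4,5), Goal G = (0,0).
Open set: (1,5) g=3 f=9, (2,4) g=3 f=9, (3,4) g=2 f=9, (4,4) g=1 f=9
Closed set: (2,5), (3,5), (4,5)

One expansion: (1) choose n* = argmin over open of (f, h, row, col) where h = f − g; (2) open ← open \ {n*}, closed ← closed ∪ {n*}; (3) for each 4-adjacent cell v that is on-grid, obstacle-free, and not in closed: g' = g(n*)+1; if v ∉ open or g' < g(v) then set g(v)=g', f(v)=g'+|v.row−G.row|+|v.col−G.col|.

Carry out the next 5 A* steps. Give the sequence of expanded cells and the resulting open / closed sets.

order=[(1,5) → (0,5) → (0,4) → (0,3) → (0,2)]; open=[(0,1) g=8 f=9, (1,2) g=8 f=11, (1,3) g=7 f=11, (1,4) g=4 f=9, (2,4) g=3 f=9, (3,4) g=2 f=9, (4,4) g=1 f=9]; closed=[(0,2), (0,3), (0,4), (0,5), (1,5), (2,5), (3,5), (4,5)]

step 1: expand (1,5) (f=9, h=6) → closed; open now [(0,5) g=4 f=9, (1,4) g=4 f=9, (2,4) g=3 f=9, (3,4) g=2 f=9, (4,4) g=1 f=9]
step 2: expand (0,5) (f=9, h=5) → closed; open now [(0,4) g=5 f=9, (1,4) g=4 f=9, (2,4) g=3 f=9, (3,4) g=2 f=9, (4,4) g=1 f=9]
step 3: expand (0,4) (f=9, h=4) → closed; open now [(0,3) g=6 f=9, (1,4) g=4 f=9, (2,4) g=3 f=9, (3,4) g=2 f=9, (4,4) g=1 f=9]
step 4: expand (0,3) (f=9, h=3) → closed; open now [(0,2) g=7 f=9, (1,3) g=7 f=11, (1,4) g=4 f=9, (2,4) g=3 f=9, (3,4) g=2 f=9, (4,4) g=1 f=9]
step 5: expand (0,2) (f=9, h=2) → closed; open now [(0,1) g=8 f=9, (1,2) g=8 f=11, (1,3) g=7 f=11, (1,4) g=4 f=9, (2,4) g=3 f=9, (3,4) g=2 f=9, (4,4) g=1 f=9]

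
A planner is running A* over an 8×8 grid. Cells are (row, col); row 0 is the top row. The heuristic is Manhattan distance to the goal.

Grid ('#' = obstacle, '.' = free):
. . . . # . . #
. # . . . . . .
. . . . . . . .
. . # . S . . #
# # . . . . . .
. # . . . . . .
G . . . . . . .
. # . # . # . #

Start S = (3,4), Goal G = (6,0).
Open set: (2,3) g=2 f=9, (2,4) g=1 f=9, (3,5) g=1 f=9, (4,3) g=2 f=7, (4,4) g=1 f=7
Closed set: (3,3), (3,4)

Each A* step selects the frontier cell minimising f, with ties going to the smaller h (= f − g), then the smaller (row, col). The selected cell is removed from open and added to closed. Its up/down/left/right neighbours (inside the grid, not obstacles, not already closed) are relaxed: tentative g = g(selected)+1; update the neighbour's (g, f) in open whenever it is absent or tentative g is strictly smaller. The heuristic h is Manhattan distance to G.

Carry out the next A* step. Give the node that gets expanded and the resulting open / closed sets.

step 1: expand (4,3) (f=7, h=5) → closed; open now [(2,3) g=2 f=9, (2,4) g=1 f=9, (3,5) g=1 f=9, (4,2) g=3 f=7, (4,4) g=1 f=7, (5,3) g=3 f=7]

expanded=(4,3); open=[(2,3) g=2 f=9, (2,4) g=1 f=9, (3,5) g=1 f=9, (4,2) g=3 f=7, (4,4) g=1 f=7, (5,3) g=3 f=7]; closed=[(3,3), (3,4), (4,3)]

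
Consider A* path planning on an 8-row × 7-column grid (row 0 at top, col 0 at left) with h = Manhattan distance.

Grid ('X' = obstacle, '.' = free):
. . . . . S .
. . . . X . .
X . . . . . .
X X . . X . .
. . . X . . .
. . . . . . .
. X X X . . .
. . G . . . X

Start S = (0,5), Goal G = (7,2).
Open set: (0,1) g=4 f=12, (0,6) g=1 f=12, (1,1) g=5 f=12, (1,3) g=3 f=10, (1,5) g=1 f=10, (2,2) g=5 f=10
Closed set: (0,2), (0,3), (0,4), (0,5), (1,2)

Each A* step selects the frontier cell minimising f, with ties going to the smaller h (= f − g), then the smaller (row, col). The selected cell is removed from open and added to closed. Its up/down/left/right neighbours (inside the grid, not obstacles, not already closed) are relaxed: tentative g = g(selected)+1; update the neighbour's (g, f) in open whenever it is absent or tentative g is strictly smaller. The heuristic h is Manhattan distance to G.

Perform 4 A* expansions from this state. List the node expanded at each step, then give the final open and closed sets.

step 1: expand (2,2) (f=10, h=5) → closed; open now [(0,1) g=4 f=12, (0,6) g=1 f=12, (1,1) g=5 f=12, (1,3) g=3 f=10, (1,5) g=1 f=10, (2,1) g=6 f=12, (2,3) g=6 f=12, (3,2) g=6 f=10]
step 2: expand (3,2) (f=10, h=4) → closed; open now [(0,1) g=4 f=12, (0,6) g=1 f=12, (1,1) g=5 f=12, (1,3) g=3 f=10, (1,5) g=1 f=10, (2,1) g=6 f=12, (2,3) g=6 f=12, (3,3) g=7 f=12, (4,2) g=7 f=10]
step 3: expand (4,2) (f=10, h=3) → closed; open now [(0,1) g=4 f=12, (0,6) g=1 f=12, (1,1) g=5 f=12, (1,3) g=3 f=10, (1,5) g=1 f=10, (2,1) g=6 f=12, (2,3) g=6 f=12, (3,3) g=7 f=12, (4,1) g=8 f=12, (5,2) g=8 f=10]
step 4: expand (5,2) (f=10, h=2) → closed; open now [(0,1) g=4 f=12, (0,6) g=1 f=12, (1,1) g=5 f=12, (1,3) g=3 f=10, (1,5) g=1 f=10, (2,1) g=6 f=12, (2,3) g=6 f=12, (3,3) g=7 f=12, (4,1) g=8 f=12, (5,1) g=9 f=12, (5,3) g=9 f=12]

order=[(2,2) → (3,2) → (4,2) → (5,2)]; open=[(0,1) g=4 f=12, (0,6) g=1 f=12, (1,1) g=5 f=12, (1,3) g=3 f=10, (1,5) g=1 f=10, (2,1) g=6 f=12, (2,3) g=6 f=12, (3,3) g=7 f=12, (4,1) g=8 f=12, (5,1) g=9 f=12, (5,3) g=9 f=12]; closed=[(0,2), (0,3), (0,4), (0,5), (1,2), (2,2), (3,2), (4,2), (5,2)]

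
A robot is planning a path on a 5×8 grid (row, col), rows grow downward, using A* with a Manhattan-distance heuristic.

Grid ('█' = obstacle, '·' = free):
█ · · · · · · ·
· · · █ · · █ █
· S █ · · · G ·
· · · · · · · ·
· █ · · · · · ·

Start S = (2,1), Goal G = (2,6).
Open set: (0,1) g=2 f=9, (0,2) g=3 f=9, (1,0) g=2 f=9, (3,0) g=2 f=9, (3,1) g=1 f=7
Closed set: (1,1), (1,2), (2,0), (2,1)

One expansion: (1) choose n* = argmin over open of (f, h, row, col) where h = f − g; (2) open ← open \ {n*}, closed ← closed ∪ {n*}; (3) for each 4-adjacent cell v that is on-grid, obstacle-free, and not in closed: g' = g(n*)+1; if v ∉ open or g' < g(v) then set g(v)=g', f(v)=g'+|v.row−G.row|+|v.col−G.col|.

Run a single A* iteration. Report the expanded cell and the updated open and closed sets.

step 1: expand (3,1) (f=7, h=6) → closed; open now [(0,1) g=2 f=9, (0,2) g=3 f=9, (1,0) g=2 f=9, (3,0) g=2 f=9, (3,2) g=2 f=7]

expanded=(3,1); open=[(0,1) g=2 f=9, (0,2) g=3 f=9, (1,0) g=2 f=9, (3,0) g=2 f=9, (3,2) g=2 f=7]; closed=[(1,1), (1,2), (2,0), (2,1), (3,1)]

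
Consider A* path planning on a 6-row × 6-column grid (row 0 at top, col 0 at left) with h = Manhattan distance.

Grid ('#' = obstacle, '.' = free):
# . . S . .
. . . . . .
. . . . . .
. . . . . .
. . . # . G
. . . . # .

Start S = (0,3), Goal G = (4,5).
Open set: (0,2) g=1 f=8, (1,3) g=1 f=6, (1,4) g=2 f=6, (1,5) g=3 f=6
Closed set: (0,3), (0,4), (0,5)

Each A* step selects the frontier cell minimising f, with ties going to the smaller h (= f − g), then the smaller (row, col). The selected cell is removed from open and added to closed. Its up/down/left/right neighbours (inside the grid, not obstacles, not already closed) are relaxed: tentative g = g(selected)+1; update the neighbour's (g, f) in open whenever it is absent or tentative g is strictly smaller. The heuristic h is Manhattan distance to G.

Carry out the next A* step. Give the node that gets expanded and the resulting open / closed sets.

step 1: expand (1,5) (f=6, h=3) → closed; open now [(0,2) g=1 f=8, (1,3) g=1 f=6, (1,4) g=2 f=6, (2,5) g=4 f=6]

expanded=(1,5); open=[(0,2) g=1 f=8, (1,3) g=1 f=6, (1,4) g=2 f=6, (2,5) g=4 f=6]; closed=[(0,3), (0,4), (0,5), (1,5)]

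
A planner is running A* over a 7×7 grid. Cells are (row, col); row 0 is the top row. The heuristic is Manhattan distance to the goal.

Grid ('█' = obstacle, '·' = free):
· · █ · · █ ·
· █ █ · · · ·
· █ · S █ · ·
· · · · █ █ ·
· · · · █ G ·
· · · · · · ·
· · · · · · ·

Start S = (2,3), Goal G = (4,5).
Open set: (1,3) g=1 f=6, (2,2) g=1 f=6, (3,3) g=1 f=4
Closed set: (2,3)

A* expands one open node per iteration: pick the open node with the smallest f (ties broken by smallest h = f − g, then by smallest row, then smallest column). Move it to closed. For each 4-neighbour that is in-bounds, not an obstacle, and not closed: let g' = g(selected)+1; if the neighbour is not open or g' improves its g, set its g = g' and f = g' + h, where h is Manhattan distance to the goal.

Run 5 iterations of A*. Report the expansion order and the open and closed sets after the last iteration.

order=[(3,3) → (4,3) → (4,2) → (5,3) → (5,4)]; open=[(1,3) g=1 f=6, (2,2) g=1 f=6, (3,2) g=2 f=6, (4,1) g=4 f=8, (5,2) g=4 f=8, (5,5) g=5 f=6, (6,3) g=4 f=8, (6,4) g=5 f=8]; closed=[(2,3), (3,3), (4,2), (4,3), (5,3), (5,4)]

step 1: expand (3,3) (f=4, h=3) → closed; open now [(1,3) g=1 f=6, (2,2) g=1 f=6, (3,2) g=2 f=6, (4,3) g=2 f=4]
step 2: expand (4,3) (f=4, h=2) → closed; open now [(1,3) g=1 f=6, (2,2) g=1 f=6, (3,2) g=2 f=6, (4,2) g=3 f=6, (5,3) g=3 f=6]
step 3: expand (4,2) (f=6, h=3) → closed; open now [(1,3) g=1 f=6, (2,2) g=1 f=6, (3,2) g=2 f=6, (4,1) g=4 f=8, (5,2) g=4 f=8, (5,3) g=3 f=6]
step 4: expand (5,3) (f=6, h=3) → closed; open now [(1,3) g=1 f=6, (2,2) g=1 f=6, (3,2) g=2 f=6, (4,1) g=4 f=8, (5,2) g=4 f=8, (5,4) g=4 f=6, (6,3) g=4 f=8]
step 5: expand (5,4) (f=6, h=2) → closed; open now [(1,3) g=1 f=6, (2,2) g=1 f=6, (3,2) g=2 f=6, (4,1) g=4 f=8, (5,2) g=4 f=8, (5,5) g=5 f=6, (6,3) g=4 f=8, (6,4) g=5 f=8]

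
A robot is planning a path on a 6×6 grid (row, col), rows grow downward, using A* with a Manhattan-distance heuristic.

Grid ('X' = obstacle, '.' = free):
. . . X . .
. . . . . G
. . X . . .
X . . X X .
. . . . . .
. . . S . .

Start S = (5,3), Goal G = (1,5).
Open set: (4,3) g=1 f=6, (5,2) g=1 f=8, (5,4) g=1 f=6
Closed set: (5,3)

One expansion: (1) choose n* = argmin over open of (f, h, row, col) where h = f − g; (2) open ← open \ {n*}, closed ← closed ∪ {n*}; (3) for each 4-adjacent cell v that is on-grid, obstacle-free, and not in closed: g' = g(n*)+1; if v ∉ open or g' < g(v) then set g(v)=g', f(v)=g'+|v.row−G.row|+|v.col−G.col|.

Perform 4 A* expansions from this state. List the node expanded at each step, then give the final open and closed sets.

order=[(4,3) → (4,4) → (4,5) → (3,5)]; open=[(2,5) g=5 f=6, (4,2) g=2 f=8, (5,2) g=1 f=8, (5,4) g=1 f=6, (5,5) g=4 f=8]; closed=[(3,5), (4,3), (4,4), (4,5), (5,3)]

step 1: expand (4,3) (f=6, h=5) → closed; open now [(4,2) g=2 f=8, (4,4) g=2 f=6, (5,2) g=1 f=8, (5,4) g=1 f=6]
step 2: expand (4,4) (f=6, h=4) → closed; open now [(4,2) g=2 f=8, (4,5) g=3 f=6, (5,2) g=1 f=8, (5,4) g=1 f=6]
step 3: expand (4,5) (f=6, h=3) → closed; open now [(3,5) g=4 f=6, (4,2) g=2 f=8, (5,2) g=1 f=8, (5,4) g=1 f=6, (5,5) g=4 f=8]
step 4: expand (3,5) (f=6, h=2) → closed; open now [(2,5) g=5 f=6, (4,2) g=2 f=8, (5,2) g=1 f=8, (5,4) g=1 f=6, (5,5) g=4 f=8]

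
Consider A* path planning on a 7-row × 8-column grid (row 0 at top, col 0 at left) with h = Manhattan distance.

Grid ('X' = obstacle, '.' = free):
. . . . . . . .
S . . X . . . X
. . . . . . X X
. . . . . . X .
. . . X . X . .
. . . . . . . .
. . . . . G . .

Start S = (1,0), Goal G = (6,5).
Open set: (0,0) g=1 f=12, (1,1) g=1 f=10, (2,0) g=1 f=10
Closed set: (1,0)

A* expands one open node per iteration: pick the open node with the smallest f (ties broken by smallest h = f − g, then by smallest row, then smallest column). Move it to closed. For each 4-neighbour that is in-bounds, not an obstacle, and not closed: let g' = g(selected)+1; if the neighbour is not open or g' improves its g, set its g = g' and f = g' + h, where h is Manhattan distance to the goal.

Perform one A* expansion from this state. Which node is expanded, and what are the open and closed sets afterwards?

step 1: expand (1,1) (f=10, h=9) → closed; open now [(0,0) g=1 f=12, (0,1) g=2 f=12, (1,2) g=2 f=10, (2,0) g=1 f=10, (2,1) g=2 f=10]

expanded=(1,1); open=[(0,0) g=1 f=12, (0,1) g=2 f=12, (1,2) g=2 f=10, (2,0) g=1 f=10, (2,1) g=2 f=10]; closed=[(1,0), (1,1)]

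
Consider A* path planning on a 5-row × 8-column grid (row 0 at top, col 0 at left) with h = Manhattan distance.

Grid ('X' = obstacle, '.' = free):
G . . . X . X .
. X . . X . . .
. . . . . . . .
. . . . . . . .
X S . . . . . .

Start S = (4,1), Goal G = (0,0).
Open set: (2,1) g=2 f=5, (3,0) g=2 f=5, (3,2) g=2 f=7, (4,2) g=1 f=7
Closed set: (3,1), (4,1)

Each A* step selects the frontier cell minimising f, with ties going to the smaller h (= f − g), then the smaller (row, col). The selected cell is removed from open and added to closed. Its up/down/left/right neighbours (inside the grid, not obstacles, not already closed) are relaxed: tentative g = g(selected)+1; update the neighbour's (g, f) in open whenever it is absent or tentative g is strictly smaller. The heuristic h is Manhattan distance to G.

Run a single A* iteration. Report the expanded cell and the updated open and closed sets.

step 1: expand (2,1) (f=5, h=3) → closed; open now [(2,0) g=3 f=5, (2,2) g=3 f=7, (3,0) g=2 f=5, (3,2) g=2 f=7, (4,2) g=1 f=7]

expanded=(2,1); open=[(2,0) g=3 f=5, (2,2) g=3 f=7, (3,0) g=2 f=5, (3,2) g=2 f=7, (4,2) g=1 f=7]; closed=[(2,1), (3,1), (4,1)]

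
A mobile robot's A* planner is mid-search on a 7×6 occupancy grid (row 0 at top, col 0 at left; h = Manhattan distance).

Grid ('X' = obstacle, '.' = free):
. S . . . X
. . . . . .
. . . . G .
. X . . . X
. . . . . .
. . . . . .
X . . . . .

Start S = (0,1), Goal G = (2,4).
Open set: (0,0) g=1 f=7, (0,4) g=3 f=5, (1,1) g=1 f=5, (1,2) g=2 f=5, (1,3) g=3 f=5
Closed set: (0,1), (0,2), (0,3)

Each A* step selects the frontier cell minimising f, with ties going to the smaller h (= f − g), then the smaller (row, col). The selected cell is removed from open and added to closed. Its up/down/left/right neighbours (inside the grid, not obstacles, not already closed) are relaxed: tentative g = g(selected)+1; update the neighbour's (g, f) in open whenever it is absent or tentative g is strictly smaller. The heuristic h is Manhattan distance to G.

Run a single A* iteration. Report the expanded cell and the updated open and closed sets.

step 1: expand (0,4) (f=5, h=2) → closed; open now [(0,0) g=1 f=7, (1,1) g=1 f=5, (1,2) g=2 f=5, (1,3) g=3 f=5, (1,4) g=4 f=5]

expanded=(0,4); open=[(0,0) g=1 f=7, (1,1) g=1 f=5, (1,2) g=2 f=5, (1,3) g=3 f=5, (1,4) g=4 f=5]; closed=[(0,1), (0,2), (0,3), (0,4)]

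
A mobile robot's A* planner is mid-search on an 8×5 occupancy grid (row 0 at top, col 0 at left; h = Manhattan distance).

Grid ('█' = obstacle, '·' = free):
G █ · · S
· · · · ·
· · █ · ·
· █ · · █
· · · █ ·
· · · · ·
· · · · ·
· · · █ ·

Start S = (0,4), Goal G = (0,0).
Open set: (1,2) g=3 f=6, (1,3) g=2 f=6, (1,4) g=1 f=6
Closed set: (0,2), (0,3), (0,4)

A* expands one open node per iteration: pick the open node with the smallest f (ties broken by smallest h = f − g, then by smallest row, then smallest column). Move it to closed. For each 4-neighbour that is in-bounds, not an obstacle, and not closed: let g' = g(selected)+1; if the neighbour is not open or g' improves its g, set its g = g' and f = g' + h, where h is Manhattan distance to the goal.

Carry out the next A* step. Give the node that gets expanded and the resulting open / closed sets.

expanded=(1,2); open=[(1,1) g=4 f=6, (1,3) g=2 f=6, (1,4) g=1 f=6]; closed=[(0,2), (0,3), (0,4), (1,2)]

step 1: expand (1,2) (f=6, h=3) → closed; open now [(1,1) g=4 f=6, (1,3) g=2 f=6, (1,4) g=1 f=6]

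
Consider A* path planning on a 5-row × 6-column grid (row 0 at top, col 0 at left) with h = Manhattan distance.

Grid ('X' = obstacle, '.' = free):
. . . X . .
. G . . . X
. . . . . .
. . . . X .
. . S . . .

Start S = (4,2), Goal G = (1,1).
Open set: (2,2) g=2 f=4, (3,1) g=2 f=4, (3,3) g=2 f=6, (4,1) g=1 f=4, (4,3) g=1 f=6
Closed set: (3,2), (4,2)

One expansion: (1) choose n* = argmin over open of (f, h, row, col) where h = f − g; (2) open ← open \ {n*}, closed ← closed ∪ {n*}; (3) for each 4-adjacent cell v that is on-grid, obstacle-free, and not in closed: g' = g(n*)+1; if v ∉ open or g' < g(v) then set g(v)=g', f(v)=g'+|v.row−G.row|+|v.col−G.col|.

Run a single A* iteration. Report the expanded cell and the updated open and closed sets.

expanded=(2,2); open=[(1,2) g=3 f=4, (2,1) g=3 f=4, (2,3) g=3 f=6, (3,1) g=2 f=4, (3,3) g=2 f=6, (4,1) g=1 f=4, (4,3) g=1 f=6]; closed=[(2,2), (3,2), (4,2)]

step 1: expand (2,2) (f=4, h=2) → closed; open now [(1,2) g=3 f=4, (2,1) g=3 f=4, (2,3) g=3 f=6, (3,1) g=2 f=4, (3,3) g=2 f=6, (4,1) g=1 f=4, (4,3) g=1 f=6]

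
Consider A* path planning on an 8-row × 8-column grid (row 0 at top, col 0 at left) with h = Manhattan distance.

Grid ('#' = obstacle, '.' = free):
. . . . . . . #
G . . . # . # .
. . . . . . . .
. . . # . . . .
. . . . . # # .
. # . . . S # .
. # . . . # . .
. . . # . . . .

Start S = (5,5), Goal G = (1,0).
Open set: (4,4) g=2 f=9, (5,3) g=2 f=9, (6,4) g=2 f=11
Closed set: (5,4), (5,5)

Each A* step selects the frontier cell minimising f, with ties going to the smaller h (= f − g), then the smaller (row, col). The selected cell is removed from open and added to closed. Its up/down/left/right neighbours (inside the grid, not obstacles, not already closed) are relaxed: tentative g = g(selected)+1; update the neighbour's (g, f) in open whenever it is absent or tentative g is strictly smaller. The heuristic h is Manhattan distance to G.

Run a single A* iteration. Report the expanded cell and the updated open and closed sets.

expanded=(4,4); open=[(3,4) g=3 f=9, (4,3) g=3 f=9, (5,3) g=2 f=9, (6,4) g=2 f=11]; closed=[(4,4), (5,4), (5,5)]

step 1: expand (4,4) (f=9, h=7) → closed; open now [(3,4) g=3 f=9, (4,3) g=3 f=9, (5,3) g=2 f=9, (6,4) g=2 f=11]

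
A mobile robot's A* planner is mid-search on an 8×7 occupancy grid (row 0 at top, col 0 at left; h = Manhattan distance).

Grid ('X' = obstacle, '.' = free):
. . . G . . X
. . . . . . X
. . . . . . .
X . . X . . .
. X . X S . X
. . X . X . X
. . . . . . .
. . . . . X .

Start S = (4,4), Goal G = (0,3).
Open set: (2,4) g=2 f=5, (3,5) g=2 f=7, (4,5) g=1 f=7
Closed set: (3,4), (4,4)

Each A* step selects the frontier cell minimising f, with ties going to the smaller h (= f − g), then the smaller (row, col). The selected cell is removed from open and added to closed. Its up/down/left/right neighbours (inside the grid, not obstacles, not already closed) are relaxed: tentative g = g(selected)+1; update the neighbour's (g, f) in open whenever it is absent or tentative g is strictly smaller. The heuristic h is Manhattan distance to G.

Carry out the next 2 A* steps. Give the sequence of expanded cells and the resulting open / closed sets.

step 1: expand (2,4) (f=5, h=3) → closed; open now [(1,4) g=3 f=5, (2,3) g=3 f=5, (2,5) g=3 f=7, (3,5) g=2 f=7, (4,5) g=1 f=7]
step 2: expand (1,4) (f=5, h=2) → closed; open now [(0,4) g=4 f=5, (1,3) g=4 f=5, (1,5) g=4 f=7, (2,3) g=3 f=5, (2,5) g=3 f=7, (3,5) g=2 f=7, (4,5) g=1 f=7]

order=[(2,4) → (1,4)]; open=[(0,4) g=4 f=5, (1,3) g=4 f=5, (1,5) g=4 f=7, (2,3) g=3 f=5, (2,5) g=3 f=7, (3,5) g=2 f=7, (4,5) g=1 f=7]; closed=[(1,4), (2,4), (3,4), (4,4)]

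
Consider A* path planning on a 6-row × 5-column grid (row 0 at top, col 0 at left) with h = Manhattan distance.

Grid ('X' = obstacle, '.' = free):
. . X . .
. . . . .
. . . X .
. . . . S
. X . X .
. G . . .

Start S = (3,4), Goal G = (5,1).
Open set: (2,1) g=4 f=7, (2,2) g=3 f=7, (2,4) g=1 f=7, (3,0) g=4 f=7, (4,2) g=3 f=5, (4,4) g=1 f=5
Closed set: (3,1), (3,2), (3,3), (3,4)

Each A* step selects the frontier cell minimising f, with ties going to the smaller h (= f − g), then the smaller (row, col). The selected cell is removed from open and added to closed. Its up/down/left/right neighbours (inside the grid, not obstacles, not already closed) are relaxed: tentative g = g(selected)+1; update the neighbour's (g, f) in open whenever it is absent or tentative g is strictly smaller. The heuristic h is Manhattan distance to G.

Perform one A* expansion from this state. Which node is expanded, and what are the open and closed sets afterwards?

step 1: expand (4,2) (f=5, h=2) → closed; open now [(2,1) g=4 f=7, (2,2) g=3 f=7, (2,4) g=1 f=7, (3,0) g=4 f=7, (4,4) g=1 f=5, (5,2) g=4 f=5]

expanded=(4,2); open=[(2,1) g=4 f=7, (2,2) g=3 f=7, (2,4) g=1 f=7, (3,0) g=4 f=7, (4,4) g=1 f=5, (5,2) g=4 f=5]; closed=[(3,1), (3,2), (3,3), (3,4), (4,2)]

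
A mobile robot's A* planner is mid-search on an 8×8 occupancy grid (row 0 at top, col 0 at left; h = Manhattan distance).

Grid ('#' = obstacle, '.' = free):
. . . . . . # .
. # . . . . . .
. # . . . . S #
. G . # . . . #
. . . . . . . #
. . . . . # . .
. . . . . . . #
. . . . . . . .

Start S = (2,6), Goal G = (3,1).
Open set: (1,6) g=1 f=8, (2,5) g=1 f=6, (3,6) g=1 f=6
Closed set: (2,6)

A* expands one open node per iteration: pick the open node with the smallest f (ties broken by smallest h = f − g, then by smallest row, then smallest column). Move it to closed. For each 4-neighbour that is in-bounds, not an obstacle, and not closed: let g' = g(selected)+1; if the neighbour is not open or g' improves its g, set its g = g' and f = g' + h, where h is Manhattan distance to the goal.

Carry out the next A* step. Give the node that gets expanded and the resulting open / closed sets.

expanded=(2,5); open=[(1,5) g=2 f=8, (1,6) g=1 f=8, (2,4) g=2 f=6, (3,5) g=2 f=6, (3,6) g=1 f=6]; closed=[(2,5), (2,6)]

step 1: expand (2,5) (f=6, h=5) → closed; open now [(1,5) g=2 f=8, (1,6) g=1 f=8, (2,4) g=2 f=6, (3,5) g=2 f=6, (3,6) g=1 f=6]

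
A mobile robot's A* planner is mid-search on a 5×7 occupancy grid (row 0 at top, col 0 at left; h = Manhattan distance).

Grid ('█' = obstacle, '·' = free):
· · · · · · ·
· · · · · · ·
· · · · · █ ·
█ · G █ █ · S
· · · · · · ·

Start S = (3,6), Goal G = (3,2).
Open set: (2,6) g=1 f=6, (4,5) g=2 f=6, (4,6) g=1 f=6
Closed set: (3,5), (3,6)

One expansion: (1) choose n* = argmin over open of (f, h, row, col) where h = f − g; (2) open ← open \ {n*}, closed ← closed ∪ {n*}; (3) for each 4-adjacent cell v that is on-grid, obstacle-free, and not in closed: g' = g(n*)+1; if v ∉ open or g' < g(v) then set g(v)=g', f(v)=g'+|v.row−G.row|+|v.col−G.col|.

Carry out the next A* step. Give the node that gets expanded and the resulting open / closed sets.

expanded=(4,5); open=[(2,6) g=1 f=6, (4,4) g=3 f=6, (4,6) g=1 f=6]; closed=[(3,5), (3,6), (4,5)]

step 1: expand (4,5) (f=6, h=4) → closed; open now [(2,6) g=1 f=6, (4,4) g=3 f=6, (4,6) g=1 f=6]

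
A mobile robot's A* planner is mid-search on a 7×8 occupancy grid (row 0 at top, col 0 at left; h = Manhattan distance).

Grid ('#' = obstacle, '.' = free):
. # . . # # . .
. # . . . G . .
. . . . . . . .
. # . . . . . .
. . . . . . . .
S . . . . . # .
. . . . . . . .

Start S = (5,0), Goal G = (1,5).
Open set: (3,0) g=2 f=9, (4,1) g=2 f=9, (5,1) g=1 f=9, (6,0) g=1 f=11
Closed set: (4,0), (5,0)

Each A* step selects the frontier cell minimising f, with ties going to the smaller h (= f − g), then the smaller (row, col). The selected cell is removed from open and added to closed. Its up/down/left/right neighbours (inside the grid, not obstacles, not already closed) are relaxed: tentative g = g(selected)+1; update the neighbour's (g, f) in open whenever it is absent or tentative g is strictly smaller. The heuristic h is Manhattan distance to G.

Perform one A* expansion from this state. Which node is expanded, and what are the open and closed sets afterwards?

expanded=(3,0); open=[(2,0) g=3 f=9, (4,1) g=2 f=9, (5,1) g=1 f=9, (6,0) g=1 f=11]; closed=[(3,0), (4,0), (5,0)]

step 1: expand (3,0) (f=9, h=7) → closed; open now [(2,0) g=3 f=9, (4,1) g=2 f=9, (5,1) g=1 f=9, (6,0) g=1 f=11]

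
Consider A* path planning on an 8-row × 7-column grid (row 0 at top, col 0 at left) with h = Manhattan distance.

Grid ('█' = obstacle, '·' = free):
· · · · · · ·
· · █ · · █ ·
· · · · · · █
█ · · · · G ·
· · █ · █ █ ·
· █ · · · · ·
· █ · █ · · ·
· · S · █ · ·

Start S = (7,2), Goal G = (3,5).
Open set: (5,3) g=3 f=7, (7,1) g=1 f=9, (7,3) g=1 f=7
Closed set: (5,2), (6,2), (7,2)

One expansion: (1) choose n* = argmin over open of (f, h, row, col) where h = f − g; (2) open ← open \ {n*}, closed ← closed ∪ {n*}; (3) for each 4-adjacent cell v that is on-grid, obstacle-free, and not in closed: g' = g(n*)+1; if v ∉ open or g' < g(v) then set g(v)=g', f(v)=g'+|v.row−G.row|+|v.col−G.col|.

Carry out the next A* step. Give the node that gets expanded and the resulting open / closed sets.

expanded=(5,3); open=[(4,3) g=4 f=7, (5,4) g=4 f=7, (7,1) g=1 f=9, (7,3) g=1 f=7]; closed=[(5,2), (5,3), (6,2), (7,2)]

step 1: expand (5,3) (f=7, h=4) → closed; open now [(4,3) g=4 f=7, (5,4) g=4 f=7, (7,1) g=1 f=9, (7,3) g=1 f=7]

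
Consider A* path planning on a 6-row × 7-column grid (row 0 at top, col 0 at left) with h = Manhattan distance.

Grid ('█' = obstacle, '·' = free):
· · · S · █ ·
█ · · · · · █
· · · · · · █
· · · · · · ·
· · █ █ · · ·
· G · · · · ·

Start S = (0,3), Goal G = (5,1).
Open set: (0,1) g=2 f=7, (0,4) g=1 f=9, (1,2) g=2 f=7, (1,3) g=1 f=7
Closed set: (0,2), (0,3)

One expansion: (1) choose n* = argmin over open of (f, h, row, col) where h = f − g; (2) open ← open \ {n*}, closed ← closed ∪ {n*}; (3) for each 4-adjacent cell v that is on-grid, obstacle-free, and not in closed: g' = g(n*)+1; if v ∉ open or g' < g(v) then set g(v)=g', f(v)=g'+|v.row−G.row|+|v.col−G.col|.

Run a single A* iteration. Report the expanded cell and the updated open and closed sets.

expanded=(0,1); open=[(0,0) g=3 f=9, (0,4) g=1 f=9, (1,1) g=3 f=7, (1,2) g=2 f=7, (1,3) g=1 f=7]; closed=[(0,1), (0,2), (0,3)]

step 1: expand (0,1) (f=7, h=5) → closed; open now [(0,0) g=3 f=9, (0,4) g=1 f=9, (1,1) g=3 f=7, (1,2) g=2 f=7, (1,3) g=1 f=7]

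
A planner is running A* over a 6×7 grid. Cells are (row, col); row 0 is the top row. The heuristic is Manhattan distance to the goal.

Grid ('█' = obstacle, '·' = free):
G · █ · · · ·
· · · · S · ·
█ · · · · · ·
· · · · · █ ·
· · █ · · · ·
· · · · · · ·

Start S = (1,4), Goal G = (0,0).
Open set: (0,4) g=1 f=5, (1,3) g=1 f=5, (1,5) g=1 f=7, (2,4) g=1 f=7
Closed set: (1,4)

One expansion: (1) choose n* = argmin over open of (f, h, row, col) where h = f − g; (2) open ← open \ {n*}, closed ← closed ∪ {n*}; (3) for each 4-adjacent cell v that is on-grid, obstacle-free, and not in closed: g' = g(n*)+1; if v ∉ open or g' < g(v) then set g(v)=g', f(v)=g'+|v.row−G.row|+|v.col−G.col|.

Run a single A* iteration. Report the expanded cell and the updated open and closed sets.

expanded=(0,4); open=[(0,3) g=2 f=5, (0,5) g=2 f=7, (1,3) g=1 f=5, (1,5) g=1 f=7, (2,4) g=1 f=7]; closed=[(0,4), (1,4)]

step 1: expand (0,4) (f=5, h=4) → closed; open now [(0,3) g=2 f=5, (0,5) g=2 f=7, (1,3) g=1 f=5, (1,5) g=1 f=7, (2,4) g=1 f=7]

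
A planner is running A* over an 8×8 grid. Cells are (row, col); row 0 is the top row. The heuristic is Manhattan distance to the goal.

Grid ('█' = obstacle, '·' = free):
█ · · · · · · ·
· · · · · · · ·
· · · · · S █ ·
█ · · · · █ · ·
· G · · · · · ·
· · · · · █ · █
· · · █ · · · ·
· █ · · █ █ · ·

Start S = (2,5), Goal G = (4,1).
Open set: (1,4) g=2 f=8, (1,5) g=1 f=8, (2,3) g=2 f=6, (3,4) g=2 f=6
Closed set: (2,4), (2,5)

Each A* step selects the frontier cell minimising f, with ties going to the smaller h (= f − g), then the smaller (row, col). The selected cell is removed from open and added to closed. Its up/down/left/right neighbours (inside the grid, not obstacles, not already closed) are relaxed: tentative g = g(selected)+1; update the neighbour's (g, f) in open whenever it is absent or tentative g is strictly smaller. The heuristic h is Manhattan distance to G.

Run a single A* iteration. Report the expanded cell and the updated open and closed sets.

expanded=(2,3); open=[(1,3) g=3 f=8, (1,4) g=2 f=8, (1,5) g=1 f=8, (2,2) g=3 f=6, (3,3) g=3 f=6, (3,4) g=2 f=6]; closed=[(2,3), (2,4), (2,5)]

step 1: expand (2,3) (f=6, h=4) → closed; open now [(1,3) g=3 f=8, (1,4) g=2 f=8, (1,5) g=1 f=8, (2,2) g=3 f=6, (3,3) g=3 f=6, (3,4) g=2 f=6]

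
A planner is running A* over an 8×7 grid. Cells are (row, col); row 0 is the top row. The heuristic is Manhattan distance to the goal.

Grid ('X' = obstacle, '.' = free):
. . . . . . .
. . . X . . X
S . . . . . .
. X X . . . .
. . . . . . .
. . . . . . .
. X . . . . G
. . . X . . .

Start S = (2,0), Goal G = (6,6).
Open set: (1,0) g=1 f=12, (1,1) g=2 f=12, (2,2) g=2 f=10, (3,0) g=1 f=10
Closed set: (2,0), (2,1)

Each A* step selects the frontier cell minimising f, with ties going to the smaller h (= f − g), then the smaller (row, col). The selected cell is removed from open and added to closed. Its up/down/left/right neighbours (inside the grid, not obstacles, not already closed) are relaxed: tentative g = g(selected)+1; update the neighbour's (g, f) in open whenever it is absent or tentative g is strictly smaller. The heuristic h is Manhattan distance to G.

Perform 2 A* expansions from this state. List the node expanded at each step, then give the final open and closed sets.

step 1: expand (2,2) (f=10, h=8) → closed; open now [(1,0) g=1 f=12, (1,1) g=2 f=12, (1,2) g=3 f=12, (2,3) g=3 f=10, (3,0) g=1 f=10]
step 2: expand (2,3) (f=10, h=7) → closed; open now [(1,0) g=1 f=12, (1,1) g=2 f=12, (1,2) g=3 f=12, (2,4) g=4 f=10, (3,0) g=1 f=10, (3,3) g=4 f=10]

order=[(2,2) → (2,3)]; open=[(1,0) g=1 f=12, (1,1) g=2 f=12, (1,2) g=3 f=12, (2,4) g=4 f=10, (3,0) g=1 f=10, (3,3) g=4 f=10]; closed=[(2,0), (2,1), (2,2), (2,3)]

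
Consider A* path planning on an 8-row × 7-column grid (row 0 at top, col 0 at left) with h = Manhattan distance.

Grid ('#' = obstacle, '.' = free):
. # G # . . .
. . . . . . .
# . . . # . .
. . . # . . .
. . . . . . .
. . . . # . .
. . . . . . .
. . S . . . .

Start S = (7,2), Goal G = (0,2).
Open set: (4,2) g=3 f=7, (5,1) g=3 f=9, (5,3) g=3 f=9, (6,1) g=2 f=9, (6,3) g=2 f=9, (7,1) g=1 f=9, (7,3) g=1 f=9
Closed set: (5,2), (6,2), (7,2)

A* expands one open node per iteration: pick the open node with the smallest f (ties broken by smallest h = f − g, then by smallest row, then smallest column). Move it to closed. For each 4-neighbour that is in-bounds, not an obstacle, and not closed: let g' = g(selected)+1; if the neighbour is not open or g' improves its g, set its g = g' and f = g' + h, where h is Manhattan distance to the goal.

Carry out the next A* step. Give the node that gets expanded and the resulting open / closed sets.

expanded=(4,2); open=[(3,2) g=4 f=7, (4,1) g=4 f=9, (4,3) g=4 f=9, (5,1) g=3 f=9, (5,3) g=3 f=9, (6,1) g=2 f=9, (6,3) g=2 f=9, (7,1) g=1 f=9, (7,3) g=1 f=9]; closed=[(4,2), (5,2), (6,2), (7,2)]

step 1: expand (4,2) (f=7, h=4) → closed; open now [(3,2) g=4 f=7, (4,1) g=4 f=9, (4,3) g=4 f=9, (5,1) g=3 f=9, (5,3) g=3 f=9, (6,1) g=2 f=9, (6,3) g=2 f=9, (7,1) g=1 f=9, (7,3) g=1 f=9]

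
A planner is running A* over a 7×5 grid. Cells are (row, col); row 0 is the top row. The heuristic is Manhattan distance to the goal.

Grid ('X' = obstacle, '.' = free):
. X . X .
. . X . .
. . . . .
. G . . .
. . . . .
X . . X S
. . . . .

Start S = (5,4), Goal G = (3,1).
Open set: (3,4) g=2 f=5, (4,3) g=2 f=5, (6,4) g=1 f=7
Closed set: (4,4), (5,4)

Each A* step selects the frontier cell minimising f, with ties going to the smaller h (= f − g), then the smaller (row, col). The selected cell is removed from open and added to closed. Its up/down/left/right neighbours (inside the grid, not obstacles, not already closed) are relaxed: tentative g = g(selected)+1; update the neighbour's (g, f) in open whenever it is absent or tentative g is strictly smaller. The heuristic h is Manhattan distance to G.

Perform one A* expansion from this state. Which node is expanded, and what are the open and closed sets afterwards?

expanded=(3,4); open=[(2,4) g=3 f=7, (3,3) g=3 f=5, (4,3) g=2 f=5, (6,4) g=1 f=7]; closed=[(3,4), (4,4), (5,4)]

step 1: expand (3,4) (f=5, h=3) → closed; open now [(2,4) g=3 f=7, (3,3) g=3 f=5, (4,3) g=2 f=5, (6,4) g=1 f=7]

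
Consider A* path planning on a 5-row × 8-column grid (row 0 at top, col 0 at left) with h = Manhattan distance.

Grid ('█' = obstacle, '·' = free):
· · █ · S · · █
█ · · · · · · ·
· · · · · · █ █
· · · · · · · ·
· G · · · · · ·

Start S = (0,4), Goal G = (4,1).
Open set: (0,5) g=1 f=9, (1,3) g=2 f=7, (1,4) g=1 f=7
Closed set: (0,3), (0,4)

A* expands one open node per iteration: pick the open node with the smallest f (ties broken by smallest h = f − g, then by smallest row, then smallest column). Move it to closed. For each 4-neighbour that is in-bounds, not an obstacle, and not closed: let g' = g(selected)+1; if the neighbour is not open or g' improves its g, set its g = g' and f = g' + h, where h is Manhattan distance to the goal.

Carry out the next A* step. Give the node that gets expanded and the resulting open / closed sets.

step 1: expand (1,3) (f=7, h=5) → closed; open now [(0,5) g=1 f=9, (1,2) g=3 f=7, (1,4) g=1 f=7, (2,3) g=3 f=7]

expanded=(1,3); open=[(0,5) g=1 f=9, (1,2) g=3 f=7, (1,4) g=1 f=7, (2,3) g=3 f=7]; closed=[(0,3), (0,4), (1,3)]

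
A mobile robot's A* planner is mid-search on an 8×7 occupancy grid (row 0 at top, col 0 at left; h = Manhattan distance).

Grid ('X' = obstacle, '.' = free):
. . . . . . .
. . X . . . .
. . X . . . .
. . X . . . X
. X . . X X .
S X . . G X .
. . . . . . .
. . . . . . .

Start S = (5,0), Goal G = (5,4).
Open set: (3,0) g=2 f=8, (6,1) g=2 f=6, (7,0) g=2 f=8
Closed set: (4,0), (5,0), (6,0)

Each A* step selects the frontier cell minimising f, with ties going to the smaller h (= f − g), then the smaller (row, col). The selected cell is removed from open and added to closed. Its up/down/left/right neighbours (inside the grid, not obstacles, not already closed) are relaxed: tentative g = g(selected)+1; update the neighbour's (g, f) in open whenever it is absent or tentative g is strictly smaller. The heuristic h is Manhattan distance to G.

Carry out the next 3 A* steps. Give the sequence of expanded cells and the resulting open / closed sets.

order=[(6,1) → (6,2) → (5,2)]; open=[(3,0) g=2 f=8, (4,2) g=5 f=8, (5,3) g=5 f=6, (6,3) g=4 f=6, (7,0) g=2 f=8, (7,1) g=3 f=8, (7,2) g=4 f=8]; closed=[(4,0), (5,0), (5,2), (6,0), (6,1), (6,2)]

step 1: expand (6,1) (f=6, h=4) → closed; open now [(3,0) g=2 f=8, (6,2) g=3 f=6, (7,0) g=2 f=8, (7,1) g=3 f=8]
step 2: expand (6,2) (f=6, h=3) → closed; open now [(3,0) g=2 f=8, (5,2) g=4 f=6, (6,3) g=4 f=6, (7,0) g=2 f=8, (7,1) g=3 f=8, (7,2) g=4 f=8]
step 3: expand (5,2) (f=6, h=2) → closed; open now [(3,0) g=2 f=8, (4,2) g=5 f=8, (5,3) g=5 f=6, (6,3) g=4 f=6, (7,0) g=2 f=8, (7,1) g=3 f=8, (7,2) g=4 f=8]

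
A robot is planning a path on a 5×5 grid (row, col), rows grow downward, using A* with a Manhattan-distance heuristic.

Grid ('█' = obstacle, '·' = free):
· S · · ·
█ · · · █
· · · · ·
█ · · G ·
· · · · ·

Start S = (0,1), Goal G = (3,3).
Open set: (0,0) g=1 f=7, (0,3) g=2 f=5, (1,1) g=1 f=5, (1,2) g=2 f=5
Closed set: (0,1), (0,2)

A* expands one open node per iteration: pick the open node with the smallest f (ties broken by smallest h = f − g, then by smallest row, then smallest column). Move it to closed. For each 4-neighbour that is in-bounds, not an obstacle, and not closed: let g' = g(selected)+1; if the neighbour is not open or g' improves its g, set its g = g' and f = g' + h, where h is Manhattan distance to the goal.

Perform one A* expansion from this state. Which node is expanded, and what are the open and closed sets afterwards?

expanded=(0,3); open=[(0,0) g=1 f=7, (0,4) g=3 f=7, (1,1) g=1 f=5, (1,2) g=2 f=5, (1,3) g=3 f=5]; closed=[(0,1), (0,2), (0,3)]

step 1: expand (0,3) (f=5, h=3) → closed; open now [(0,0) g=1 f=7, (0,4) g=3 f=7, (1,1) g=1 f=5, (1,2) g=2 f=5, (1,3) g=3 f=5]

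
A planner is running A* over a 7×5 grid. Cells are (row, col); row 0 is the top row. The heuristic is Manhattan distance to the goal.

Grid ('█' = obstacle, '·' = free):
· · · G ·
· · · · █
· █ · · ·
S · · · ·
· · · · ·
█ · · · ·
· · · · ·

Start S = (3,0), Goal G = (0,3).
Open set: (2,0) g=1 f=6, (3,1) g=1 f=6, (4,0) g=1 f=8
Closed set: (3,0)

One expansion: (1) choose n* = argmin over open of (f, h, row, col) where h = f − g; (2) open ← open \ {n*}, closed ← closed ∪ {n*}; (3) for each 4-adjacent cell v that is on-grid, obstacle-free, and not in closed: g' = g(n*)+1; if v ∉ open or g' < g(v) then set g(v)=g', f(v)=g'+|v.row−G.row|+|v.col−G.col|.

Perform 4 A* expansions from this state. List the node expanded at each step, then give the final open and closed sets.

step 1: expand (2,0) (f=6, h=5) → closed; open now [(1,0) g=2 f=6, (3,1) g=1 f=6, (4,0) g=1 f=8]
step 2: expand (1,0) (f=6, h=4) → closed; open now [(0,0) g=3 f=6, (1,1) g=3 f=6, (3,1) g=1 f=6, (4,0) g=1 f=8]
step 3: expand (0,0) (f=6, h=3) → closed; open now [(0,1) g=4 f=6, (1,1) g=3 f=6, (3,1) g=1 f=6, (4,0) g=1 f=8]
step 4: expand (0,1) (f=6, h=2) → closed; open now [(0,2) g=5 f=6, (1,1) g=3 f=6, (3,1) g=1 f=6, (4,0) g=1 f=8]

order=[(2,0) → (1,0) → (0,0) → (0,1)]; open=[(0,2) g=5 f=6, (1,1) g=3 f=6, (3,1) g=1 f=6, (4,0) g=1 f=8]; closed=[(0,0), (0,1), (1,0), (2,0), (3,0)]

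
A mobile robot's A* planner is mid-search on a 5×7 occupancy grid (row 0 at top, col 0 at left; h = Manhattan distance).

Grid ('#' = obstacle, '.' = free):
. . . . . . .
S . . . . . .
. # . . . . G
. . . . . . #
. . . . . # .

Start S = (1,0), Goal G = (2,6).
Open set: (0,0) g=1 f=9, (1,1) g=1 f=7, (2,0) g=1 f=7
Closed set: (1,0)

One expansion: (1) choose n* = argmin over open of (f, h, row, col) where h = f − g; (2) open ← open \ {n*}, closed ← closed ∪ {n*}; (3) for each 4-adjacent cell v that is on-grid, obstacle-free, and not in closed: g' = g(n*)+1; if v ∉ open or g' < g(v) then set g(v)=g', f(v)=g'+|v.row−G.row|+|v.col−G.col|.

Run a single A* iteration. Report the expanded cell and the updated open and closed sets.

expanded=(1,1); open=[(0,0) g=1 f=9, (0,1) g=2 f=9, (1,2) g=2 f=7, (2,0) g=1 f=7]; closed=[(1,0), (1,1)]

step 1: expand (1,1) (f=7, h=6) → closed; open now [(0,0) g=1 f=9, (0,1) g=2 f=9, (1,2) g=2 f=7, (2,0) g=1 f=7]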